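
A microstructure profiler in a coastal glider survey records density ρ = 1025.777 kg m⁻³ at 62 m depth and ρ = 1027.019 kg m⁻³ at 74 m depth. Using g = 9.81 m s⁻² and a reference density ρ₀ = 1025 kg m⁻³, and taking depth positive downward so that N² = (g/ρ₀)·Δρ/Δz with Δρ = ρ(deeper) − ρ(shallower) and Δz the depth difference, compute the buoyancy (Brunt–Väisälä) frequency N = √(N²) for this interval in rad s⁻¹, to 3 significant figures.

0.0315 rad s⁻¹

Δρ = 1027.019 − 1025.777 = 1.242 kg m⁻³ over Δz = 74 − 62 = 12 m.
N² = (9.81/1025) × (1.242/12) = 9.9057 × 10⁻⁴ s⁻².
N = √(9.9057 × 10⁻⁴) = 0.031473 rad s⁻¹ ≈ 0.0315 rad s⁻¹.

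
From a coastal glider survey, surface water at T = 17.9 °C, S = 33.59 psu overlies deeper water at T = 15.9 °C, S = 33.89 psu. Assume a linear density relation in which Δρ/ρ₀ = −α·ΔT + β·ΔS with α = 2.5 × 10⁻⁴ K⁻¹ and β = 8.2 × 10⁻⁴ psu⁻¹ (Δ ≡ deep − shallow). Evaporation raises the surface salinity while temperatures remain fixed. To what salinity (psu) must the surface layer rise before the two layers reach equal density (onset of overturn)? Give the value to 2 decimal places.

34.50 psu

Neutral buoyancy requires −α(T_deep − T_surf) + β(S_deep − S_surf′) = 0.
S_surf′ = S_deep − (α/β)·ΔT = 33.89 − (2.5 × 10⁻⁴/8.2 × 10⁻⁴)·(-2.0) = 34.4998 psu.
Increase required: 34.4998 − 33.59 = 0.9098 psu.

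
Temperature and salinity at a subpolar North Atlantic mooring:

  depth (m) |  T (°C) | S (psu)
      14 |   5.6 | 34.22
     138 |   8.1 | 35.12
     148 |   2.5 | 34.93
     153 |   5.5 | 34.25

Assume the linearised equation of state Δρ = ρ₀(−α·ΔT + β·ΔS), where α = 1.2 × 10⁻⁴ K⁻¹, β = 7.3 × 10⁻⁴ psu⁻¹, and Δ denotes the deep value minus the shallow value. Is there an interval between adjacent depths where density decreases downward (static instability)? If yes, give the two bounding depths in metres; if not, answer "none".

Evaluate Δρ/ρ₀ = −αΔT + βΔS across each adjacent pair:
  14–138 m: −αΔT+βΔS = −(1.2 × 10⁻⁴)(+2.5)+(7.3 × 10⁻⁴)(+0.90) = 3.6 × 10⁻⁴ → stable
  138–148 m: −αΔT+βΔS = −(1.2 × 10⁻⁴)(-5.6)+(7.3 × 10⁻⁴)(-0.19) = 5.3 × 10⁻⁴ → stable
  148–153 m: −αΔT+βΔS = −(1.2 × 10⁻⁴)(+3.0)+(7.3 × 10⁻⁴)(-0.68) = -8.6 × 10⁻⁴ → UNSTABLE
The 148–153 m interval has Δρ < 0: lighter water underlies denser water.

148–153 m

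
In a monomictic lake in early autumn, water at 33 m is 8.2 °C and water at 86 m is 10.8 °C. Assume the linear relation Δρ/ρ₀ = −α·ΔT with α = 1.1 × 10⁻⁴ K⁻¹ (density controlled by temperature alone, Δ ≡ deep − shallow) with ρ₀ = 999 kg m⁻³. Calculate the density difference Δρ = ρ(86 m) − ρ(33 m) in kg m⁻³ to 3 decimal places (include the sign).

ΔT = +2.6 K, Δρ/ρ₀ = −αΔT = -2.86 × 10⁻⁴.
Δρ = 999 × (-2.86 × 10⁻⁴) = -0.286 kg m⁻³.
Negative Δρ: lighter below, statically unstable.

-0.286 kg m⁻³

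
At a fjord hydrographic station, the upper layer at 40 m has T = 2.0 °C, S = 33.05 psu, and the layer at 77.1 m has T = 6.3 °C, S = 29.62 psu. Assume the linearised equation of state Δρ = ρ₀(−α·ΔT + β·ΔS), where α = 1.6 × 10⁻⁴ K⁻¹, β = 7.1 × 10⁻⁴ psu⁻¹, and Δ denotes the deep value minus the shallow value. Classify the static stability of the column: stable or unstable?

ΔT = 6.3 − 2.0 = +4.3 K and ΔS = 29.62 − 33.05 = -3.43 psu (deep − shallow).
−αΔT = -6.88 × 10⁻⁴; βΔS = -2.4353 × 10⁻³; sum Δρ/ρ₀ = -3.1233 × 10⁻³.
Δρ/ρ₀ < 0, so Δρ < 0: deeper water is lighter → statically unstable; the column would overturn.

unstable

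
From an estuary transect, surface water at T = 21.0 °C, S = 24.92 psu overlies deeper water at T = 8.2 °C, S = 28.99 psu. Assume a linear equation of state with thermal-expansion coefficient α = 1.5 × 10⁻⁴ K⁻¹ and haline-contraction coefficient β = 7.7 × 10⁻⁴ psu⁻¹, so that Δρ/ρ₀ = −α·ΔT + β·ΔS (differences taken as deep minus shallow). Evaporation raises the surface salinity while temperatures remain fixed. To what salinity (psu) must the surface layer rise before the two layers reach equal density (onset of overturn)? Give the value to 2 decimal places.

Neutral buoyancy requires −α(T_deep − T_surf) + β(S_deep − S_surf′) = 0.
S_surf′ = S_deep − (α/β)·ΔT = 28.99 − (1.5 × 10⁻⁴/7.7 × 10⁻⁴)·(-12.8) = 31.4835 psu.
Increase required: 31.4835 − 24.92 = 6.5635 psu.

31.48 psu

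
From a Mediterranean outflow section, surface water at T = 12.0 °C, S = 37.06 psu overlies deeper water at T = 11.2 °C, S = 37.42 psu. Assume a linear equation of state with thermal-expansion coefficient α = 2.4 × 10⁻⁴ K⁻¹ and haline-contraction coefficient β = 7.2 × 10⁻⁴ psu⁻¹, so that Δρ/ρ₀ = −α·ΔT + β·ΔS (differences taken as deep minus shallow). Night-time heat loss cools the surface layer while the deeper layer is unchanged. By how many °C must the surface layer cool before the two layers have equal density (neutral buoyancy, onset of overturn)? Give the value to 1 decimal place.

1.9 °C

Neutral buoyancy requires Δρ = 0, i.e. −α(T_deep − T_surf′) + β(S_deep − S_surf) = 0.
T_surf′ = T_deep − (β/α)·ΔS = 11.2 − (7.2 × 10⁻⁴/2.4 × 10⁻⁴)·(+0.36) = 10.120 °C.
Cooling required: 12.0 − (10.120) = 1.880 °C.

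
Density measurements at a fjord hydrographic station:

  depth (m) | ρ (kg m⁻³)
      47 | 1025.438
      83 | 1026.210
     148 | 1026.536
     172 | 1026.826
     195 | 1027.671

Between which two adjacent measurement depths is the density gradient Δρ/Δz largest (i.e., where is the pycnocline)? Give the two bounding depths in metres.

172–195 m

Compute the density gradient over each adjacent pair:
  47–83 m: Δρ/Δz = 0.772/36 = 0.021 kg m⁻⁴
  83–148 m: Δρ/Δz = 0.326/65 = 5.0 × 10⁻³ kg m⁻⁴
  148–172 m: Δρ/Δz = 0.290/24 = 0.012 kg m⁻⁴
  172–195 m: Δρ/Δz = 0.845/23 = 0.037 kg m⁻⁴
The largest gradient is in the 172–195 m interval — the pycnocline.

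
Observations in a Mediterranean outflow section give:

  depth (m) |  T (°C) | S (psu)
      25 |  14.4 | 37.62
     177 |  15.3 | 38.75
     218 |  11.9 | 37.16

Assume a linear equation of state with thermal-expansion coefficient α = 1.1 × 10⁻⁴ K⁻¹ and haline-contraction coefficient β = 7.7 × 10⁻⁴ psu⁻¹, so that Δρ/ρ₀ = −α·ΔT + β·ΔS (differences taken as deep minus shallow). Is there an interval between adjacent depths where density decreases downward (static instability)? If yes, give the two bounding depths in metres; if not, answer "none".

Evaluate Δρ/ρ₀ = −αΔT + βΔS across each adjacent pair:
  25–177 m: −αΔT+βΔS = −(1.1 × 10⁻⁴)(+0.9)+(7.7 × 10⁻⁴)(+1.13) = 7.7 × 10⁻⁴ → stable
  177–218 m: −αΔT+βΔS = −(1.1 × 10⁻⁴)(-3.4)+(7.7 × 10⁻⁴)(-1.59) = -8.5 × 10⁻⁴ → UNSTABLE
The 177–218 m interval has Δρ < 0: lighter water underlies denser water.

177–218 m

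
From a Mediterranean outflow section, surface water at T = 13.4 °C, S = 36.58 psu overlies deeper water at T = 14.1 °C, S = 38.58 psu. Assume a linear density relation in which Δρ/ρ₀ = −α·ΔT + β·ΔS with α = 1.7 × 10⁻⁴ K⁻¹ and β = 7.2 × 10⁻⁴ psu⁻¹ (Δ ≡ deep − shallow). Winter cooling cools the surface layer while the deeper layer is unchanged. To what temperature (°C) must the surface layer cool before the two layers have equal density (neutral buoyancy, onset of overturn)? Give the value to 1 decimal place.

Neutral buoyancy requires Δρ = 0, i.e. −α(T_deep − T_surf′) + β(S_deep − S_surf) = 0.
T_surf′ = T_deep − (β/α)·ΔS = 14.1 − (7.2 × 10⁻⁴/1.7 × 10⁻⁴)·(+2.00) = 5.629 °C.
Cooling required: 13.4 − (5.629) = 7.771 °C.

5.6 °C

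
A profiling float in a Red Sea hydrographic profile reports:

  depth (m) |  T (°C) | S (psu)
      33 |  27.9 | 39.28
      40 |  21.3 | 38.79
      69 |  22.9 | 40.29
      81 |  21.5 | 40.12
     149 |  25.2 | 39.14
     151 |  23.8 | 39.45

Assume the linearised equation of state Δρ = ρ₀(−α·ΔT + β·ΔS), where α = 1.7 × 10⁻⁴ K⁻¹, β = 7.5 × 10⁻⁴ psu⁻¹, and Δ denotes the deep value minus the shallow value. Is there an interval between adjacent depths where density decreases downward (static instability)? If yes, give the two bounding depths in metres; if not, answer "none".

81–149 m

Evaluate Δρ/ρ₀ = −αΔT + βΔS across each adjacent pair:
  33–40 m: −αΔT+βΔS = −(1.7 × 10⁻⁴)(-6.6)+(7.5 × 10⁻⁴)(-0.49) = 7.5 × 10⁻⁴ → stable
  40–69 m: −αΔT+βΔS = −(1.7 × 10⁻⁴)(+1.6)+(7.5 × 10⁻⁴)(+1.50) = 8.5 × 10⁻⁴ → stable
  69–81 m: −αΔT+βΔS = −(1.7 × 10⁻⁴)(-1.4)+(7.5 × 10⁻⁴)(-0.17) = 1.1 × 10⁻⁴ → stable
  81–149 m: −αΔT+βΔS = −(1.7 × 10⁻⁴)(+3.7)+(7.5 × 10⁻⁴)(-0.98) = -1.4 × 10⁻³ → UNSTABLE
  149–151 m: −αΔT+βΔS = −(1.7 × 10⁻⁴)(-1.4)+(7.5 × 10⁻⁴)(+0.31) = 4.7 × 10⁻⁴ → stable
The 81–149 m interval has Δρ < 0: lighter water underlies denser water.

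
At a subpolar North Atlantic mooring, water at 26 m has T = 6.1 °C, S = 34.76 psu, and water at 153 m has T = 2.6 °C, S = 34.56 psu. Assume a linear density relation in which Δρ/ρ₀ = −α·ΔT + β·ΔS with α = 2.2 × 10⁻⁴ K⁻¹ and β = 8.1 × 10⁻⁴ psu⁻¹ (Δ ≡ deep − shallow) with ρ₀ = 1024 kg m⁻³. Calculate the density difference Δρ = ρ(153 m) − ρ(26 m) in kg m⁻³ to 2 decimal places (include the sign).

ΔT = -3.5 K, ΔS = -0.20 psu (deep − shallow).
Δρ/ρ₀ = −(2.2 × 10⁻⁴)(-3.5) + (8.1 × 10⁻⁴)(-0.20) = 6.08 × 10⁻⁴.
Δρ = 1024 × (6.08 × 10⁻⁴) = +0.62 kg m⁻³.
Positive Δρ: denser below, stable.

+0.62 kg m⁻³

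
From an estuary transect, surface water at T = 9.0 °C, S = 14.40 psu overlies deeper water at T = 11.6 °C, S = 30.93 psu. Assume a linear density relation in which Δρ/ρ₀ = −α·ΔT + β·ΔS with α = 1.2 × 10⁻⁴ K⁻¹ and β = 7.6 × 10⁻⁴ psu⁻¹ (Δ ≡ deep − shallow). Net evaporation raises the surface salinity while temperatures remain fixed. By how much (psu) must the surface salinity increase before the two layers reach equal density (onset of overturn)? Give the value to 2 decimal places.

Neutral buoyancy requires −α(T_deep − T_surf) + β(S_deep − S_surf′) = 0.
S_surf′ = S_deep − (α/β)·ΔT = 30.93 − (1.2 × 10⁻⁴/7.6 × 10⁻⁴)·(+2.6) = 30.5195 psu.
Increase required: 30.5195 − 14.40 = 16.1195 psu.

16.12 psu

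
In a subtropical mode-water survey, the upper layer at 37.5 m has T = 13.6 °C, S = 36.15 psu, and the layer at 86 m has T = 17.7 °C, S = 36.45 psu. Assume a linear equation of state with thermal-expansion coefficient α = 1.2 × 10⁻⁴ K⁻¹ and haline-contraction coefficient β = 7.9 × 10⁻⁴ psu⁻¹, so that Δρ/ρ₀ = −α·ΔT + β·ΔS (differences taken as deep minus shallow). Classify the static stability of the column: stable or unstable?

unstable

ΔT = 17.7 − 13.6 = +4.1 K and ΔS = 36.45 − 36.15 = +0.30 psu (deep − shallow).
−αΔT = -4.92 × 10⁻⁴; βΔS = 2.37 × 10⁻⁴; sum Δρ/ρ₀ = -2.55 × 10⁻⁴.
Δρ/ρ₀ < 0, so Δρ < 0: deeper water is lighter → statically unstable; the column would overturn.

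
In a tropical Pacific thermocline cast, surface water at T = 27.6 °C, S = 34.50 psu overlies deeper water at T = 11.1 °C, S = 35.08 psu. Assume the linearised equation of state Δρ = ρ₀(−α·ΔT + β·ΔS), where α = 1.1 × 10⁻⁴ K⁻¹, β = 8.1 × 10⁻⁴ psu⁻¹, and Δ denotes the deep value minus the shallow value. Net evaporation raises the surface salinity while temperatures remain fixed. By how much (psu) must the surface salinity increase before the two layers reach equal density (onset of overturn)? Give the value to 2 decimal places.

Neutral buoyancy requires −α(T_deep − T_surf) + β(S_deep − S_surf′) = 0.
S_surf′ = S_deep − (α/β)·ΔT = 35.08 − (1.1 × 10⁻⁴/8.1 × 10⁻⁴)·(-16.5) = 37.3207 psu.
Increase required: 37.3207 − 34.50 = 2.8207 psu.

2.82 psu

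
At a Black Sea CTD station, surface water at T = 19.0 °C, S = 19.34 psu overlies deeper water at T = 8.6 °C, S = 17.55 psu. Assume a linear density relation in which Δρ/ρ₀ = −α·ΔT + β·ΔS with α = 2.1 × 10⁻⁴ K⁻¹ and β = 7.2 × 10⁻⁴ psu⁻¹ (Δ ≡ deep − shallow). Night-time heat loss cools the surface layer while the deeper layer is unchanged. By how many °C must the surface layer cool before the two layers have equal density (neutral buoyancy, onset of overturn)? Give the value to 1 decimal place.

Neutral buoyancy requires Δρ = 0, i.e. −α(T_deep − T_surf′) + β(S_deep − S_surf) = 0.
T_surf′ = T_deep − (β/α)·ΔS = 8.6 − (7.2 × 10⁻⁴/2.1 × 10⁻⁴)·(-1.79) = 14.737 °C.
Cooling required: 19.0 − (14.737) = 4.263 °C.

4.3 °C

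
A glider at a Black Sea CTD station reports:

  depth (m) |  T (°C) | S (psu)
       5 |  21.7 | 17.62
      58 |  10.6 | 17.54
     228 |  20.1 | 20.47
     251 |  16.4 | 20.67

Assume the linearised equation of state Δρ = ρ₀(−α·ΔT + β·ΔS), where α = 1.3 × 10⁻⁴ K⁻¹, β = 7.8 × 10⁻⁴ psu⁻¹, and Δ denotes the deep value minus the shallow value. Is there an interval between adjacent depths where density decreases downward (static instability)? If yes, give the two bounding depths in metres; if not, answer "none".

Evaluate Δρ/ρ₀ = −αΔT + βΔS across each adjacent pair:
  5–58 m: −αΔT+βΔS = −(1.3 × 10⁻⁴)(-11.1)+(7.8 × 10⁻⁴)(-0.08) = 1.4 × 10⁻³ → stable
  58–228 m: −αΔT+βΔS = −(1.3 × 10⁻⁴)(+9.5)+(7.8 × 10⁻⁴)(+2.93) = 1.1 × 10⁻³ → stable
  228–251 m: −αΔT+βΔS = −(1.3 × 10⁻⁴)(-3.7)+(7.8 × 10⁻⁴)(+0.20) = 6.4 × 10⁻⁴ → stable
Every interval has Δρ > 0: the column is stably stratified throughout.

none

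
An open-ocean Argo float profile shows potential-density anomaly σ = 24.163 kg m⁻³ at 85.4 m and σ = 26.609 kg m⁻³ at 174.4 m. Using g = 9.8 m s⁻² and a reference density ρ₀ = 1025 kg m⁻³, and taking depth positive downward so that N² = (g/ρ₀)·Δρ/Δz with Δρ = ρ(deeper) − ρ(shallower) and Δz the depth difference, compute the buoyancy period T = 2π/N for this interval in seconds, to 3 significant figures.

388 s

Δρ = 1026.609 − 1024.163 = 2.446 kg m⁻³ over Δz = 174.4 − 85.4 = 89 m.
N² = (9.8/1025) × (2.446/89) = 2.6277 × 10⁻⁴ s⁻².
N = √(2.6277 × 10⁻⁴) = 0.016210 rad s⁻¹, so T = 2π/N = 387.61 s ≈ 388 s.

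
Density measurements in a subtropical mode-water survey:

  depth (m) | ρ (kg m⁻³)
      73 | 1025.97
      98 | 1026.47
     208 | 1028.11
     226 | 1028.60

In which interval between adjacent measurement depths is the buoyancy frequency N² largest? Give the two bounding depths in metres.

Compute the density gradient over each adjacent pair:
  73–98 m: Δρ/Δz = 0.50/25 = 0.020 kg m⁻⁴
  98–208 m: Δρ/Δz = 1.64/110 = 0.015 kg m⁻⁴
  208–226 m: Δρ/Δz = 0.49/18 = 0.027 kg m⁻⁴
The largest gradient is in the 208–226 m interval — the pycnocline.

208–226 m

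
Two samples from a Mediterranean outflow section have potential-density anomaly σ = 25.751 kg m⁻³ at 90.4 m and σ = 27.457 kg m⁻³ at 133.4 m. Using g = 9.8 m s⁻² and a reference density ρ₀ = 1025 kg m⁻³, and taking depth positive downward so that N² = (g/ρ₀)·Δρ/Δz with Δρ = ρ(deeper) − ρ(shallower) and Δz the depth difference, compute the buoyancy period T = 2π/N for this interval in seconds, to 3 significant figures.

Δρ = 1027.457 − 1025.751 = 1.706 kg m⁻³ over Δz = 133.4 − 90.4 = 43 m.
N² = (9.8/1025) × (1.706/43) = 3.7933 × 10⁻⁴ s⁻².
N = √(3.7933 × 10⁻⁴) = 0.019476 rad s⁻¹, so T = 2π/N = 322.61 s ≈ 323 s.
Since Δρ > 0 the layer is stably stratified.

323 s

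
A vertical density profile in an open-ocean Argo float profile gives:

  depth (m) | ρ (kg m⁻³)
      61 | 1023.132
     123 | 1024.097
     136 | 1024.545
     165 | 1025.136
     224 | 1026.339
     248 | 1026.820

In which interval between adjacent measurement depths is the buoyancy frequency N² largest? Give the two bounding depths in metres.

123–136 m

Compute the density gradient over each adjacent pair:
  61–123 m: Δρ/Δz = 0.965/62 = 0.016 kg m⁻⁴
  123–136 m: Δρ/Δz = 0.448/13 = 0.034 kg m⁻⁴
  136–165 m: Δρ/Δz = 0.591/29 = 0.020 kg m⁻⁴
  165–224 m: Δρ/Δz = 1.203/59 = 0.020 kg m⁻⁴
  224–248 m: Δρ/Δz = 0.481/24 = 0.020 kg m⁻⁴
The largest gradient is in the 123–136 m interval — the pycnocline.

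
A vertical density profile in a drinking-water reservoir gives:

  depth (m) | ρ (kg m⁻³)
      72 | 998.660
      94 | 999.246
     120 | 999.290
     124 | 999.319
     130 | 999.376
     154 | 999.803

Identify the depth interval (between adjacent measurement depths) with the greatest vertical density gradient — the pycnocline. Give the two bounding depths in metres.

Compute the density gradient over each adjacent pair:
  72–94 m: Δρ/Δz = 0.586/22 = 0.027 kg m⁻⁴
  94–120 m: Δρ/Δz = 0.044/26 = 1.7 × 10⁻³ kg m⁻⁴
  120–124 m: Δρ/Δz = 0.029/4 = 7.3 × 10⁻³ kg m⁻⁴
  124–130 m: Δρ/Δz = 0.057/6 = 9.5 × 10⁻³ kg m⁻⁴
  130–154 m: Δρ/Δz = 0.427/24 = 0.018 kg m⁻⁴
The largest gradient is in the 72–94 m interval — the pycnocline.

72–94 m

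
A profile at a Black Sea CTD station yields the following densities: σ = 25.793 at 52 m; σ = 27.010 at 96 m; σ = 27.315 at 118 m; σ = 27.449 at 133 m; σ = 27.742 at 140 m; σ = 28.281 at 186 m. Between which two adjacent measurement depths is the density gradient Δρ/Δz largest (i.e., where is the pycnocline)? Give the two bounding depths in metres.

133–140 m

Compute the density gradient over each adjacent pair:
  52–96 m: Δρ/Δz = 1.217/44 = 0.028 kg m⁻⁴
  96–118 m: Δρ/Δz = 0.305/22 = 0.014 kg m⁻⁴
  118–133 m: Δρ/Δz = 0.134/15 = 8.9 × 10⁻³ kg m⁻⁴
  133–140 m: Δρ/Δz = 0.293/7 = 0.042 kg m⁻⁴
  140–186 m: Δρ/Δz = 0.539/46 = 0.012 kg m⁻⁴
The largest gradient is in the 133–140 m interval — the pycnocline.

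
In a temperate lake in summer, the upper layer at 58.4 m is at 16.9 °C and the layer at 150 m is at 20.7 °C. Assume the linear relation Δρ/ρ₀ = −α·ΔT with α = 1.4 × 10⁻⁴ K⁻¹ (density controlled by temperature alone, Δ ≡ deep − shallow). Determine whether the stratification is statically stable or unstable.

ΔT = 20.7 − 16.9 = +3.8 K, so Δρ/ρ₀ = −αΔT = -5.32 × 10⁻⁴.
Δρ/ρ₀ < 0, so Δρ < 0: deeper water is lighter → statically unstable; the column would overturn.

unstable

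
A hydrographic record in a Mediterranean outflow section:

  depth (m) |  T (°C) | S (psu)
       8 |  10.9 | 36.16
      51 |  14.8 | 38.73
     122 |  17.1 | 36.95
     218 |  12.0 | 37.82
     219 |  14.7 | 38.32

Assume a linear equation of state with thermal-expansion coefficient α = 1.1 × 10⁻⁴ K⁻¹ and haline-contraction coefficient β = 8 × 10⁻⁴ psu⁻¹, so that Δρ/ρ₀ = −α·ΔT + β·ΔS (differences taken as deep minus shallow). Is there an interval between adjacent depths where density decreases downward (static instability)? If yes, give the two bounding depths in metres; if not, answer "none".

51–122 m

Evaluate Δρ/ρ₀ = −αΔT + βΔS across each adjacent pair:
  8–51 m: −αΔT+βΔS = −(1.1 × 10⁻⁴)(+3.9)+(8 × 10⁻⁴)(+2.57) = 1.6 × 10⁻³ → stable
  51–122 m: −αΔT+βΔS = −(1.1 × 10⁻⁴)(+2.3)+(8 × 10⁻⁴)(-1.78) = -1.7 × 10⁻³ → UNSTABLE
  122–218 m: −αΔT+βΔS = −(1.1 × 10⁻⁴)(-5.1)+(8 × 10⁻⁴)(+0.87) = 1.3 × 10⁻³ → stable
  218–219 m: −αΔT+βΔS = −(1.1 × 10⁻⁴)(+2.7)+(8 × 10⁻⁴)(+0.50) = 1.0 × 10⁻⁴ → stable
The 51–122 m interval has Δρ < 0: lighter water underlies denser water.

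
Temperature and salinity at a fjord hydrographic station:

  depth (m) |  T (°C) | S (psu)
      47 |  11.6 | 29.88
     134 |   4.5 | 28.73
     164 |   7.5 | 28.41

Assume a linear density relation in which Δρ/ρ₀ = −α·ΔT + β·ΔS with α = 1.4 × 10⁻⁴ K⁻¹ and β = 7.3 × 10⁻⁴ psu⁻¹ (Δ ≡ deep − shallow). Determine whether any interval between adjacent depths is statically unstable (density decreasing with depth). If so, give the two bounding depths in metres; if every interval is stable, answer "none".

134–164 m

Evaluate Δρ/ρ₀ = −αΔT + βΔS across each adjacent pair:
  47–134 m: −αΔT+βΔS = −(1.4 × 10⁻⁴)(-7.1)+(7.3 × 10⁻⁴)(-1.15) = 1.5 × 10⁻⁴ → stable
  134–164 m: −αΔT+βΔS = −(1.4 × 10⁻⁴)(+3.0)+(7.3 × 10⁻⁴)(-0.32) = -6.5 × 10⁻⁴ → UNSTABLE
The 134–164 m interval has Δρ < 0: lighter water underlies denser water.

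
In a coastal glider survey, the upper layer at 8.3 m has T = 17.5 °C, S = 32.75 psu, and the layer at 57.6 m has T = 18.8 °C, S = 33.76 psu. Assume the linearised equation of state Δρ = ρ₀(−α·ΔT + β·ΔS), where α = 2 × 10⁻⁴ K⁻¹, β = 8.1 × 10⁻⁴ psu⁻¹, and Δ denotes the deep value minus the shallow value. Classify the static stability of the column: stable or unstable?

ΔT = 18.8 − 17.5 = +1.3 K and ΔS = 33.76 − 32.75 = +1.01 psu (deep − shallow).
−αΔT = -2.60 × 10⁻⁴; βΔS = 8.181 × 10⁻⁴; sum Δρ/ρ₀ = 5.581 × 10⁻⁴.
Δρ/ρ₀ > 0, so Δρ > 0: deeper water is denser → statically stable.

stable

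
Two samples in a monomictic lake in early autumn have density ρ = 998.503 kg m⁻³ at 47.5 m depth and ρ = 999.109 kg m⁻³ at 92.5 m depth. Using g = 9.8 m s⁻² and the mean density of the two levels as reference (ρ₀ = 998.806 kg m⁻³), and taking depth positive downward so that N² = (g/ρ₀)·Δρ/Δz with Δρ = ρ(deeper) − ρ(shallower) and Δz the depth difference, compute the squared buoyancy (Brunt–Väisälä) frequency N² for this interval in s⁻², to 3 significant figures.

1.32 × 10⁻⁴ s⁻²

Δρ = 999.109 − 998.503 = 0.606 kg m⁻³ over Δz = 92.5 − 47.5 = 45 m.
N² = (9.8/998.806) × (0.606/45) = 1.3213 × 10⁻⁴ s⁻² ≈ 1.32 × 10⁻⁴ s⁻².
A positive N² confirms static stability across the interval.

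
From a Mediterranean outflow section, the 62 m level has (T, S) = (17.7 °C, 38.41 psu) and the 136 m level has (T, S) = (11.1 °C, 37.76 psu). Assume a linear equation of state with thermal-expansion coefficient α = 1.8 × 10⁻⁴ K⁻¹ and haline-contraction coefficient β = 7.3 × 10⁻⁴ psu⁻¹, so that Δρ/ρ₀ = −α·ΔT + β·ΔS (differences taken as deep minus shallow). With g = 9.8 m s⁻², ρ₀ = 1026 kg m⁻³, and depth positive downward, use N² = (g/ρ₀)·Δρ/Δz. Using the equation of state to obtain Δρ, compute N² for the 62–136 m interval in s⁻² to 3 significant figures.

ΔT = -6.6 K, ΔS = -0.65 psu (deep − shallow).
Δρ/ρ₀ = −αΔT + βΔS = 1.188 × 10⁻³ − 4.745 × 10⁻⁴ = 7.135 × 10⁻⁴, so Δρ ≈ 0.7321 kg m⁻³.
N² = (g/ρ₀)·Δρ/Δz = g·(Δρ/ρ₀)/Δz = 9.8 × 7.135 × 10⁻⁴ / 74 = 9.4491 × 10⁻⁵ s⁻² ≈ 9.45 × 10⁻⁵ s⁻².

9.45 × 10⁻⁵ s⁻²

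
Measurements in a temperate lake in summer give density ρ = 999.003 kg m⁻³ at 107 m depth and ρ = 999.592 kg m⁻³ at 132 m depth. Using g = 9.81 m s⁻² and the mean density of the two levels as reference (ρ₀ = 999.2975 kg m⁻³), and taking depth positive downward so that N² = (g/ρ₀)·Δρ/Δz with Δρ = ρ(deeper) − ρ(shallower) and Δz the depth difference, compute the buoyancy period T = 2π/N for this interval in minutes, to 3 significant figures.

Δρ = 999.592 − 999.003 = 0.589 kg m⁻³ over Δz = 132 − 107 = 25 m.
N² = (9.81/999.2975) × (0.589/25) = 2.3129 × 10⁻⁴ s⁻².
N = √(2.3129 × 10⁻⁴) = 0.015208 rad s⁻¹, so T = 2π/N = 413.15 s = 6.8858 min ≈ 6.89 min.

6.89 min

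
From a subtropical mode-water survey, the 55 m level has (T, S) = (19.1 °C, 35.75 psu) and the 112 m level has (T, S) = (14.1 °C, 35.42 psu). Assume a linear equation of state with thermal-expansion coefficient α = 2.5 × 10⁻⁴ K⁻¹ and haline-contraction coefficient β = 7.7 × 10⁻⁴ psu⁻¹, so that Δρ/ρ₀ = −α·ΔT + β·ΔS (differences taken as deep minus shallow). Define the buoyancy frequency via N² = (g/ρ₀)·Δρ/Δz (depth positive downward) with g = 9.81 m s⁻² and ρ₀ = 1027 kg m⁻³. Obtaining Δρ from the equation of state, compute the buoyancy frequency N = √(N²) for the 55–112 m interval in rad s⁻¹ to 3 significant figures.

0.0131 rad s⁻¹

ΔT = -5.0 K, ΔS = -0.33 psu (deep − shallow).
Δρ/ρ₀ = −αΔT + βΔS = 1.25 × 10⁻³ − 2.541 × 10⁻⁴ = 9.959 × 10⁻⁴, so Δρ ≈ 1.023 kg m⁻³.
N² = (g/ρ₀)·Δρ/Δz = g·(Δρ/ρ₀)/Δz = 9.81 × 9.959 × 10⁻⁴ / 57 = 1.7140 × 10⁻⁴ s⁻².
N = √(1.7140 × 10⁻⁴) = 0.013092 rad s⁻¹ ≈ 0.0131 rad s⁻¹.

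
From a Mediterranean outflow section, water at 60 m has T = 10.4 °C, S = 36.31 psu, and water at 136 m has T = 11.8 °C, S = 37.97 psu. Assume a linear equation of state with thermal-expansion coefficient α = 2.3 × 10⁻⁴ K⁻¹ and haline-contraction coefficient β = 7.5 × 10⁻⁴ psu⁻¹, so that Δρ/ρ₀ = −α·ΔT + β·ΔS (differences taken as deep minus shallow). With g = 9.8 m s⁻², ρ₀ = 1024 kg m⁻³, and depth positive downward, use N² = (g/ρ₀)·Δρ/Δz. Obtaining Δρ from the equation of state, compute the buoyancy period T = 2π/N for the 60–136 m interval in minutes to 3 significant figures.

ΔT = +1.4 K, ΔS = +1.66 psu (deep − shallow).
Δρ/ρ₀ = −αΔT + βΔS = -3.22 × 10⁻⁴ + 1.245 × 10⁻³ = 9.23 × 10⁻⁴, so Δρ ≈ 0.9452 kg m⁻³.
N² = (g/ρ₀)·Δρ/Δz = g·(Δρ/ρ₀)/Δz = 9.8 × 9.23 × 10⁻⁴ / 76 = 1.1902 × 10⁻⁴ s⁻².
N = √(1.1902 × 10⁻⁴) = 0.010910 rad s⁻¹ → T = 2π/N = 575.91 s = 9.5985 min ≈ 9.60 min.

9.60 min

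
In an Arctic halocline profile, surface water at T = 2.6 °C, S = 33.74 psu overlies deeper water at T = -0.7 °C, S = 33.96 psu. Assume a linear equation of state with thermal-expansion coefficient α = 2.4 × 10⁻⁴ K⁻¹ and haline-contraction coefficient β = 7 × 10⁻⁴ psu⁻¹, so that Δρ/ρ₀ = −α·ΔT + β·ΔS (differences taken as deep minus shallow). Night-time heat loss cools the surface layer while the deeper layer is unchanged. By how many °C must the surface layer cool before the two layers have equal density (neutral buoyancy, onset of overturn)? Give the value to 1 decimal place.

3.9 °C

Neutral buoyancy requires Δρ = 0, i.e. −α(T_deep − T_surf′) + β(S_deep − S_surf) = 0.
T_surf′ = T_deep − (β/α)·ΔS = -0.7 − (7 × 10⁻⁴/2.4 × 10⁻⁴)·(+0.22) = -1.342 °C.
Cooling required: 2.6 − (-1.342) = 3.942 °C.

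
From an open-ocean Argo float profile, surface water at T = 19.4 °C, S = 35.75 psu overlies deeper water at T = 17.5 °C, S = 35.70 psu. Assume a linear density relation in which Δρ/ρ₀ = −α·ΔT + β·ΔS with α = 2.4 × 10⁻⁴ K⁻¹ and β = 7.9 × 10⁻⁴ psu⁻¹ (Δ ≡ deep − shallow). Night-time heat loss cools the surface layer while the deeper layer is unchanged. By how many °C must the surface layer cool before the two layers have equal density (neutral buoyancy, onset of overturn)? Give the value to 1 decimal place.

Neutral buoyancy requires Δρ = 0, i.e. −α(T_deep − T_surf′) + β(S_deep − S_surf) = 0.
T_surf′ = T_deep − (β/α)·ΔS = 17.5 − (7.9 × 10⁻⁴/2.4 × 10⁻⁴)·(-0.05) = 17.665 °C.
Cooling required: 19.4 − (17.665) = 1.735 °C.

1.7 °C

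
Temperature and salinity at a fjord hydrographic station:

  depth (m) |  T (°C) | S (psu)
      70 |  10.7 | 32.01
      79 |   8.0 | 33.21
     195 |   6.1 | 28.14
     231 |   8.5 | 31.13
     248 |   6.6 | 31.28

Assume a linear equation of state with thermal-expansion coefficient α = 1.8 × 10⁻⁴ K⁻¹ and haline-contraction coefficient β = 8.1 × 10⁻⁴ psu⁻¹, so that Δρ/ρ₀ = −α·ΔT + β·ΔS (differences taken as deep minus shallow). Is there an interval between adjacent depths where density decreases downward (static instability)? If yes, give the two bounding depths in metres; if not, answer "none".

Evaluate Δρ/ρ₀ = −αΔT + βΔS across each adjacent pair:
  70–79 m: −αΔT+βΔS = −(1.8 × 10⁻⁴)(-2.7)+(8.1 × 10⁻⁴)(+1.20) = 1.5 × 10⁻³ → stable
  79–195 m: −αΔT+βΔS = −(1.8 × 10⁻⁴)(-1.9)+(8.1 × 10⁻⁴)(-5.07) = -3.8 × 10⁻³ → UNSTABLE
  195–231 m: −αΔT+βΔS = −(1.8 × 10⁻⁴)(+2.4)+(8.1 × 10⁻⁴)(+2.99) = 2.0 × 10⁻³ → stable
  231–248 m: −αΔT+βΔS = −(1.8 × 10⁻⁴)(-1.9)+(8.1 × 10⁻⁴)(+0.15) = 4.6 × 10⁻⁴ → stable
The 79–195 m interval has Δρ < 0: lighter water underlies denser water.

79–195 m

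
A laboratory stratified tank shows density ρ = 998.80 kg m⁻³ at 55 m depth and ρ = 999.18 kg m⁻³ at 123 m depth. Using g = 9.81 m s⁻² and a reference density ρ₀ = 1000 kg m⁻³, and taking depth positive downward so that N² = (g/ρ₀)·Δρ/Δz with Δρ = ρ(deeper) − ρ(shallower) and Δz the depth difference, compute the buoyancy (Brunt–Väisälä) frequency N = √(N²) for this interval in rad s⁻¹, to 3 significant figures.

7.40 × 10⁻³ rad s⁻¹

Δρ = 999.18 − 998.80 = 0.38 kg m⁻³ over Δz = 123 − 55 = 68 m.
N² = (9.81/1000) × (0.38/68) = 5.4821 × 10⁻⁵ s⁻².
N = √(5.4821 × 10⁻⁵) = 7.4041 × 10⁻³ rad s⁻¹ ≈ 7.40 × 10⁻³ rad s⁻¹.
A positive N² confirms static stability across the interval.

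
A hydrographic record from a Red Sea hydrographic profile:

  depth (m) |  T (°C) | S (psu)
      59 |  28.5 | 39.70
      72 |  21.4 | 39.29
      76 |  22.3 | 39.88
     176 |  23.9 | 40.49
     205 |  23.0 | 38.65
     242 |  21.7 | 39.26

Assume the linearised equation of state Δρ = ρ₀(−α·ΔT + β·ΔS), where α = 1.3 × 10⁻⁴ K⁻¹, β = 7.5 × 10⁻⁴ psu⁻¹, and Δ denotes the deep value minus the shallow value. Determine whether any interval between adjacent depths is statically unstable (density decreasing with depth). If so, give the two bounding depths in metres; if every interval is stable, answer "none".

Evaluate Δρ/ρ₀ = −αΔT + βΔS across each adjacent pair:
  59–72 m: −αΔT+βΔS = −(1.3 × 10⁻⁴)(-7.1)+(7.5 × 10⁻⁴)(-0.41) = 6.2 × 10⁻⁴ → stable
  72–76 m: −αΔT+βΔS = −(1.3 × 10⁻⁴)(+0.9)+(7.5 × 10⁻⁴)(+0.59) = 3.3 × 10⁻⁴ → stable
  76–176 m: −αΔT+βΔS = −(1.3 × 10⁻⁴)(+1.6)+(7.5 × 10⁻⁴)(+0.61) = 2.5 × 10⁻⁴ → stable
  176–205 m: −αΔT+βΔS = −(1.3 × 10⁻⁴)(-0.9)+(7.5 × 10⁻⁴)(-1.84) = -1.3 × 10⁻³ → UNSTABLE
  205–242 m: −αΔT+βΔS = −(1.3 × 10⁻⁴)(-1.3)+(7.5 × 10⁻⁴)(+0.61) = 6.3 × 10⁻⁴ → stable
The 176–205 m interval has Δρ < 0: lighter water underlies denser water.

176–205 m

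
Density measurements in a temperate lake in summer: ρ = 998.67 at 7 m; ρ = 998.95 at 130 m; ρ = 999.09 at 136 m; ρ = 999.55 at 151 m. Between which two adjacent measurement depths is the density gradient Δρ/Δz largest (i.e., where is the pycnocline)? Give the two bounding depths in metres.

136–151 m

Compute the density gradient over each adjacent pair:
  7–130 m: Δρ/Δz = 0.28/123 = 2.3 × 10⁻³ kg m⁻⁴
  130–136 m: Δρ/Δz = 0.14/6 = 0.023 kg m⁻⁴
  136–151 m: Δρ/Δz = 0.46/15 = 0.031 kg m⁻⁴
The largest gradient is in the 136–151 m interval — the pycnocline.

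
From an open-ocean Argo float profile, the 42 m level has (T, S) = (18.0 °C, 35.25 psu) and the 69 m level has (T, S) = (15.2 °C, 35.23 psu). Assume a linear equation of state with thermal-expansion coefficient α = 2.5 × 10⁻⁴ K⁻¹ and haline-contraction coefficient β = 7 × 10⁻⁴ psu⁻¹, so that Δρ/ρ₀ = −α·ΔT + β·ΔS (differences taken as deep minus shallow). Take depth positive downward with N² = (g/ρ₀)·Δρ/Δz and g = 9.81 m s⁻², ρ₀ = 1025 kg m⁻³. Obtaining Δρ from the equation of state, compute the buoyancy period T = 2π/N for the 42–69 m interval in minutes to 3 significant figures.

ΔT = -2.8 K, ΔS = -0.02 psu (deep − shallow).
Δρ/ρ₀ = −αΔT + βΔS = 7.00 × 10⁻⁴ − 1.40 × 10⁻⁵ = 6.86 × 10⁻⁴, so Δρ ≈ 0.7031 kg m⁻³.
N² = (g/ρ₀)·Δρ/Δz = g·(Δρ/ρ₀)/Δz = 9.81 × 6.86 × 10⁻⁴ / 27 = 2.4925 × 10⁻⁴ s⁻².
N = √(2.4925 × 10⁻⁴) = 0.015788 rad s⁻¹ → T = 2π/N = 397.97 s = 6.6328 min ≈ 6.63 min.

6.63 min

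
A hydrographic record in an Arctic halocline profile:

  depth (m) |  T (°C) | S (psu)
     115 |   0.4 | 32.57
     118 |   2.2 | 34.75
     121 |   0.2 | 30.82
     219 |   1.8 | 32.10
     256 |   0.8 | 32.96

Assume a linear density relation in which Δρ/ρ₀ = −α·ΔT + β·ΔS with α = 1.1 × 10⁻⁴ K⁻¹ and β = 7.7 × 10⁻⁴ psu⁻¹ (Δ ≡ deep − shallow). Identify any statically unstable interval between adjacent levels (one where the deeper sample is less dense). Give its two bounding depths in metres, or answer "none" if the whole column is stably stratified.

Evaluate Δρ/ρ₀ = −αΔT + βΔS across each adjacent pair:
  115–118 m: −αΔT+βΔS = −(1.1 × 10⁻⁴)(+1.8)+(7.7 × 10⁻⁴)(+2.18) = 1.5 × 10⁻³ → stable
  118–121 m: −αΔT+βΔS = −(1.1 × 10⁻⁴)(-2.0)+(7.7 × 10⁻⁴)(-3.93) = -2.8 × 10⁻³ → UNSTABLE
  121–219 m: −αΔT+βΔS = −(1.1 × 10⁻⁴)(+1.6)+(7.7 × 10⁻⁴)(+1.28) = 8.1 × 10⁻⁴ → stable
  219–256 m: −αΔT+βΔS = −(1.1 × 10⁻⁴)(-1.0)+(7.7 × 10⁻⁴)(+0.86) = 7.7 × 10⁻⁴ → stable
The 118–121 m interval has Δρ < 0: lighter water underlies denser water.

118–121 m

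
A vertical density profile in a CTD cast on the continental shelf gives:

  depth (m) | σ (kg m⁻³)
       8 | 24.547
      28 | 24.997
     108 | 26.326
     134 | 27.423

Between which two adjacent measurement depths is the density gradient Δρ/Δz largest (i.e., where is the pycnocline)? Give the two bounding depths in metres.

108–134 m

Compute the density gradient over each adjacent pair:
  8–28 m: Δρ/Δz = 0.450/20 = 0.022 kg m⁻⁴
  28–108 m: Δρ/Δz = 1.329/80 = 0.017 kg m⁻⁴
  108–134 m: Δρ/Δz = 1.097/26 = 0.042 kg m⁻⁴
The largest gradient is in the 108–134 m interval — the pycnocline.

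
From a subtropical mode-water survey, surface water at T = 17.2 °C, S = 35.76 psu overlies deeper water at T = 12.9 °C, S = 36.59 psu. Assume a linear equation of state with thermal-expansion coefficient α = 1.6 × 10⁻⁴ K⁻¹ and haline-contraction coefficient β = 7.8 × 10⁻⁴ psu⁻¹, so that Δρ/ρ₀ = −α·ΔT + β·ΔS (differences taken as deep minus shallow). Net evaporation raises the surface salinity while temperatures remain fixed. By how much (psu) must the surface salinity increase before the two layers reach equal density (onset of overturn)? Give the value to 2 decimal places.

1.71 psu

Neutral buoyancy requires −α(T_deep − T_surf) + β(S_deep − S_surf′) = 0.
S_surf′ = S_deep − (α/β)·ΔT = 36.59 − (1.6 × 10⁻⁴/7.8 × 10⁻⁴)·(-4.3) = 37.4721 psu.
Increase required: 37.4721 − 35.76 = 1.7121 psu.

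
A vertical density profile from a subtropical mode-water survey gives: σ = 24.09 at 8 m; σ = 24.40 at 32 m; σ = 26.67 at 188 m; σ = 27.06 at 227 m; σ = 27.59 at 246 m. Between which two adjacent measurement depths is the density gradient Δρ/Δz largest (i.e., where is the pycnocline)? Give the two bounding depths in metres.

227–246 m

Compute the density gradient over each adjacent pair:
  8–32 m: Δρ/Δz = 0.31/24 = 0.013 kg m⁻⁴
  32–188 m: Δρ/Δz = 2.27/156 = 0.015 kg m⁻⁴
  188–227 m: Δρ/Δz = 0.39/39 = 0.010 kg m⁻⁴
  227–246 m: Δρ/Δz = 0.53/19 = 0.028 kg m⁻⁴
The largest gradient is in the 227–246 m interval — the pycnocline.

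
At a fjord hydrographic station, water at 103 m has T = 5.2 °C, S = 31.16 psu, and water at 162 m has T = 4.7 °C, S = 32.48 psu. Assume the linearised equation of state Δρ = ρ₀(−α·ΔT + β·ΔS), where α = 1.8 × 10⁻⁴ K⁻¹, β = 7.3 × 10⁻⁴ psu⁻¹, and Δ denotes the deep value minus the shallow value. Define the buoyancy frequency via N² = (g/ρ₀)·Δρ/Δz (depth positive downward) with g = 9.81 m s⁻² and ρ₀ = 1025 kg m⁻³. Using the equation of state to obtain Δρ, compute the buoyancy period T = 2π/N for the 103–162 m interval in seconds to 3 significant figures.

475 s

ΔT = -0.5 K, ΔS = +1.32 psu (deep − shallow).
Δρ/ρ₀ = −αΔT + βΔS = 9.00 × 10⁻⁵ + 9.636 × 10⁻⁴ = 1.0536 × 10⁻³, so Δρ ≈ 1.080 kg m⁻³.
N² = (g/ρ₀)·Δρ/Δz = g·(Δρ/ρ₀)/Δz = 9.81 × 1.0536 × 10⁻³ / 59 = 1.7518 × 10⁻⁴ s⁻².
N = √(1.7518 × 10⁻⁴) = 0.013236 rad s⁻¹ → T = 2π/N = 474.70 s ≈ 475 s.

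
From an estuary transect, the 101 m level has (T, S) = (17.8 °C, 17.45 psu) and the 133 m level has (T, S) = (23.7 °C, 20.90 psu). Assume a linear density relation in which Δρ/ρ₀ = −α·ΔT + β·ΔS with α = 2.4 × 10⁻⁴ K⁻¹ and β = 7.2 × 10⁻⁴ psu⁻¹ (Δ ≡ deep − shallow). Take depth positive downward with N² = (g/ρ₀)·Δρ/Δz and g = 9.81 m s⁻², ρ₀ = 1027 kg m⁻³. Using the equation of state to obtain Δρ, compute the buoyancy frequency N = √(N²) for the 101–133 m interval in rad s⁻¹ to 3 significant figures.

0.0181 rad s⁻¹

ΔT = +5.9 K, ΔS = +3.45 psu (deep − shallow).
Δρ/ρ₀ = −αΔT + βΔS = -1.416 × 10⁻³ + 2.484 × 10⁻³ = 1.068 × 10⁻³, so Δρ ≈ 1.097 kg m⁻³.
N² = (g/ρ₀)·Δρ/Δz = g·(Δρ/ρ₀)/Δz = 9.81 × 1.068 × 10⁻³ / 32 = 3.2741 × 10⁻⁴ s⁻².
N = √(3.2741 × 10⁻⁴) = 0.018094 rad s⁻¹ ≈ 0.0181 rad s⁻¹.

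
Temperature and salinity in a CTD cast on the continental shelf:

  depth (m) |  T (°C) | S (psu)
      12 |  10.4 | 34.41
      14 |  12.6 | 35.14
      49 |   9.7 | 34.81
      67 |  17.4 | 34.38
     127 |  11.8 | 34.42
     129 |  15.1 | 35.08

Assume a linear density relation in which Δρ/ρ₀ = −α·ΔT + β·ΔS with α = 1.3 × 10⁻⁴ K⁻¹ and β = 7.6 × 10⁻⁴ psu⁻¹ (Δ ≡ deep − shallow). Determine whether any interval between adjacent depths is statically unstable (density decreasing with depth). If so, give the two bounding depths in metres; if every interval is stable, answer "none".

49–67 m

Evaluate Δρ/ρ₀ = −αΔT + βΔS across each adjacent pair:
  12–14 m: −αΔT+βΔS = −(1.3 × 10⁻⁴)(+2.2)+(7.6 × 10⁻⁴)(+0.73) = 2.7 × 10⁻⁴ → stable
  14–49 m: −αΔT+βΔS = −(1.3 × 10⁻⁴)(-2.9)+(7.6 × 10⁻⁴)(-0.33) = 1.3 × 10⁻⁴ → stable
  49–67 m: −αΔT+βΔS = −(1.3 × 10⁻⁴)(+7.7)+(7.6 × 10⁻⁴)(-0.43) = -1.3 × 10⁻³ → UNSTABLE
  67–127 m: −αΔT+βΔS = −(1.3 × 10⁻⁴)(-5.6)+(7.6 × 10⁻⁴)(+0.04) = 7.6 × 10⁻⁴ → stable
  127–129 m: −αΔT+βΔS = −(1.3 × 10⁻⁴)(+3.3)+(7.6 × 10⁻⁴)(+0.66) = 7.3 × 10⁻⁵ → stable
The 49–67 m interval has Δρ < 0: lighter water underlies denser water.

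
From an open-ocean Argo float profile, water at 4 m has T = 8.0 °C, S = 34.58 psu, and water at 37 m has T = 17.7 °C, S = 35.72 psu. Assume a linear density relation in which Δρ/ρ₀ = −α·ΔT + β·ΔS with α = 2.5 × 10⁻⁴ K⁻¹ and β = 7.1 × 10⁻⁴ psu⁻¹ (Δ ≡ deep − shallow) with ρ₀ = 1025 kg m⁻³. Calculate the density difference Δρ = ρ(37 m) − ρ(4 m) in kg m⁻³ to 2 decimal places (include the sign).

ΔT = +9.7 K, ΔS = +1.14 psu (deep − shallow).
Δρ/ρ₀ = −(2.5 × 10⁻⁴)(+9.7) + (7.1 × 10⁻⁴)(+1.14) = -1.6156 × 10⁻³.
Δρ = 1025 × (-1.6156 × 10⁻³) = -1.66 kg m⁻³.
Negative Δρ: lighter below, statically unstable.

-1.66 kg m⁻³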